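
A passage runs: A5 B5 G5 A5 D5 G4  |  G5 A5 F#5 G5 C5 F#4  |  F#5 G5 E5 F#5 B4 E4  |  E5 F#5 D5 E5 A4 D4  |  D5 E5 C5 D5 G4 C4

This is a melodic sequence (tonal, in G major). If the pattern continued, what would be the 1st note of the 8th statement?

The unit is 6 notes. Position-1 pitches of the 5 shown cells: A5, G5, F#5, E5, D5.
Carrying that down a 2nd forward: C5 → B4 → A4.

A4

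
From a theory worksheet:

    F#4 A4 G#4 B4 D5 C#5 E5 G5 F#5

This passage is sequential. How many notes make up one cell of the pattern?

9 notes total. Splitting into 3 groups of 3:
F#4 A4 G#4 | B4 D5 C#5 | E5 G5 F#5
That's a consistent up a 4th shift per cell, and no other grouping gives one.

3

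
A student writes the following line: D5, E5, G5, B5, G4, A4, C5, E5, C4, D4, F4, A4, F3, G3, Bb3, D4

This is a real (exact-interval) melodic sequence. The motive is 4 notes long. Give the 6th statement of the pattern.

The 4-note cells begin on D5, G4, C4, F3 — each down a 5th from the last.
Carrying on: Bb2 → Eb2.
So cell 6 is Eb2 F2 Ab2 C3.

Eb2 F2 Ab2 C3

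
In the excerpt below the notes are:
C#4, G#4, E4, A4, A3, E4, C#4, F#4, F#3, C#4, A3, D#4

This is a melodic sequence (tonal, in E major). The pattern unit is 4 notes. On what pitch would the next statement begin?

Taking 4-note groups, the heads are C#4, A3, F#3: the pattern moves down a 3rd.
One more step down a 3rd gives D#3.

D#3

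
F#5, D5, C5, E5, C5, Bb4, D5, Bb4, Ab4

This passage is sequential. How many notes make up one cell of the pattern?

3

There are 9 notes; a 3-note unit gives 3 cells:
F#5 D5 C5 | E5 C5 Bb4 | D5 Bb4 Ab4
That's a consistent down a 2nd shift per cell, and no other grouping gives one.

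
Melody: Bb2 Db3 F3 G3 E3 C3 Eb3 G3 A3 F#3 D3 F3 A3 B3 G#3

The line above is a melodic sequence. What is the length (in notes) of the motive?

5

Try groups of 5 (3 cells in 15 notes):
Bb2 Db3 F3 G3 E3 | C3 Eb3 G3 A3 F#3 | D3 F3 A3 B3 G#3
Each cell is the previous one up a 2nd — so the unit is 5 notes.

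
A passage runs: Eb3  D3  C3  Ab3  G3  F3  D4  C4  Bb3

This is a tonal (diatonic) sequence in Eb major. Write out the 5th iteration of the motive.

C5 Bb4 Ab4

With a 3-note motive the entries are Eb3, Ab3, D4, each up a 4th from the previous.
Continuing the starts: G4 → C5.
So cell 5 is C5 Bb4 Ab4.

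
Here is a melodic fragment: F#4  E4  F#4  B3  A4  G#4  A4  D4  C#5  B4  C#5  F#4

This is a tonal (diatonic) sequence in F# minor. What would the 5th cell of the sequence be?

Unit = 4 notes; the statements start on F#4, A4, C#5, moving up a 3rd each time.
Continuing the starts: E5 → G#5.
Statement 5 starts on G#5 and keeps the same diatonic contour: G#5 F#5 G#5 C#5.

G#5 F#5 G#5 C#5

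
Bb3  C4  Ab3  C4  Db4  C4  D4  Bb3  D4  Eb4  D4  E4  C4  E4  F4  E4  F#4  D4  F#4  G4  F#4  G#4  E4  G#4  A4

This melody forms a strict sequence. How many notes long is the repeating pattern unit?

5

There are 25 notes; a 5-note unit gives 5 cells:
Bb3 C4 Ab3 C4 Db4 | C4 D4 Bb3 D4 Eb4 | D4 E4 C4 E4 F4 | E4 F#4 D4 F#4 G4 | F#4 G#4 E4 G#4 A4
Every group is a transposition up a 2nd of the one before; no shorter unit works.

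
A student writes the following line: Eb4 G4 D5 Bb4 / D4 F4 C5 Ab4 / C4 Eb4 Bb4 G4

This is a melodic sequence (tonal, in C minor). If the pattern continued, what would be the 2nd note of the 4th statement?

D4

The unit is 4 notes. Position-2 pitches of the 3 shown cells: G4, F4, Eb4.
From Eb4, down a 2nd gives D4.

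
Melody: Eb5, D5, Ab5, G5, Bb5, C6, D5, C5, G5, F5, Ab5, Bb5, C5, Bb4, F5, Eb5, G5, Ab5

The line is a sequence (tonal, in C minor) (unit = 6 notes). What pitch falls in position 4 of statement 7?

With 6-note cells, note 4 of each statement runs G5, F5, Eb5.
Extending down a 2nd: D5 → C5 → Bb4 → Ab4.

Ab4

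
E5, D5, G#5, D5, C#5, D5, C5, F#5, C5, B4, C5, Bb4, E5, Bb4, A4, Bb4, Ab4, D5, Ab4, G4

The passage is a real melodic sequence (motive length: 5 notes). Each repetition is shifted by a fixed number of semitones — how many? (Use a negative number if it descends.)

Taking 5-note groups, the heads are E5, D5, C5, Bb4: the pattern moves down a 2nd.
Counting half-steps from E5 to D5: -2.

-2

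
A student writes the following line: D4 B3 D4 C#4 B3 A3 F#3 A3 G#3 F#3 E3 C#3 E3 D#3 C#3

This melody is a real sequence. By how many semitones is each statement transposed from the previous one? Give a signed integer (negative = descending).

The 5-note cells begin on D4, A3, E3 — each down a 4th from the last.
D4 to A3 spans -5 semitones.

-5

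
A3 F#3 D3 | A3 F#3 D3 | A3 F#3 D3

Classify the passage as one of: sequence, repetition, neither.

repetition

Each 3-note cell is identical (A3 F#3 D3), restated at the same pitch.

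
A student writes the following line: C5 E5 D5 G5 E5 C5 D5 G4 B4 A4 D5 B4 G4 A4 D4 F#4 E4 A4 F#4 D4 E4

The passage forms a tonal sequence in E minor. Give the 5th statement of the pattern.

E3 G3 F#3 B3 G3 E3 F#3

Taking 7-note groups, the heads are C5, G4, D4: the pattern moves down a 4th.
Continuing the starts: A3 → E3.
Statement 5 starts on E3 and keeps the same diatonic contour: E3 G3 F#3 B3 G3 E3 F#3.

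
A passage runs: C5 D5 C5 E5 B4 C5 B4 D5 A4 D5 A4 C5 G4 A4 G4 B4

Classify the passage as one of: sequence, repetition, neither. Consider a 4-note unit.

neither

Note 2 of cell 3 is D5; if this were a sequence it would be B4. No unit length gives a consistent transposition pattern.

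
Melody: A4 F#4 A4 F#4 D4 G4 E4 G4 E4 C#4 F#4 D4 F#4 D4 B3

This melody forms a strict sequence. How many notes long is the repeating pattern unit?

There are 15 notes; a 5-note unit gives 3 cells:
A4 F#4 A4 F#4 D4 | G4 E4 G4 E4 C#4 | F#4 D4 F#4 D4 B3
Each cell is the previous one down a 2nd — so the unit is 5 notes.

5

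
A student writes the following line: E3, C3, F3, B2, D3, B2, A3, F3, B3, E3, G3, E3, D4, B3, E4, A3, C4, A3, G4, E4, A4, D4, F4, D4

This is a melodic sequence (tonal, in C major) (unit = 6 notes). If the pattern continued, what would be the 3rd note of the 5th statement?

With 6-note cells, note 3 of each statement runs F3, B3, E4, A4.
One more up a 4th gives D5.

D5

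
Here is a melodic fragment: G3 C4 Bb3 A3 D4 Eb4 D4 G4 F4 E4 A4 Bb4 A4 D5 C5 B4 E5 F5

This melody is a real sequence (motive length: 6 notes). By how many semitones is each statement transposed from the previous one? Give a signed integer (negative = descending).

With a 6-note motive the entries are G3, D4, A4, each up a 5th from the previous.
Counting half-steps from G3 to D4: 7.

7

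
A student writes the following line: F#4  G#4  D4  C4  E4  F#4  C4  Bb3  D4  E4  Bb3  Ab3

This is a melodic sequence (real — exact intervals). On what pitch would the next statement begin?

With a 4-note motive the entries are F#4, E4, D4, each down a 2nd from the previous.
One more step down a 2nd gives C4.

C4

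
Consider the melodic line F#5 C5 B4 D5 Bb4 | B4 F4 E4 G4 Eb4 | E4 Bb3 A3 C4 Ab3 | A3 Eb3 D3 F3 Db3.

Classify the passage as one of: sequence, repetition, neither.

Each 5-note cell is the previous one transposed down a 5th.

sequence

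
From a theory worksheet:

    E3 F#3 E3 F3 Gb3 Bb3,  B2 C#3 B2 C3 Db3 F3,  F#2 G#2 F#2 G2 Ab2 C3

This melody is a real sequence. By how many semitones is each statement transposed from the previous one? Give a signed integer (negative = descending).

Unit = 6 notes; the statements start on E3, B2, F#2, moving down a 4th each time.
E3→B2 is 47 − 52 = -5 semitones.

-5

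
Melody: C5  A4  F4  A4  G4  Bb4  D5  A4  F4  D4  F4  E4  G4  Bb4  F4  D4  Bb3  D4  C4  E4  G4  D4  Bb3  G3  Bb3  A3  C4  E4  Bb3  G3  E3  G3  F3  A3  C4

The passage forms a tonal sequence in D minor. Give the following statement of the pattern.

G3 E3 C3 E3 D3 F3 A3

With a 7-note motive the entries are C5, A4, F4, D4, Bb3, each down a 3rd from the previous.
So cell 6 is G3 E3 C3 E3 D3 F3 A3.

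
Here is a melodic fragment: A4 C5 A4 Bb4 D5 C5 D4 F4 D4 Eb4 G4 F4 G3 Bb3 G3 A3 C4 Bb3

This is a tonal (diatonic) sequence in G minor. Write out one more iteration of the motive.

C3 Eb3 C3 D3 F3 Eb3

With a 6-note motive the entries are A4, D4, G3, each down a 5th from the previous.
Statement 4 starts on C3 and keeps the same diatonic contour: C3 Eb3 C3 D3 F3 Eb3.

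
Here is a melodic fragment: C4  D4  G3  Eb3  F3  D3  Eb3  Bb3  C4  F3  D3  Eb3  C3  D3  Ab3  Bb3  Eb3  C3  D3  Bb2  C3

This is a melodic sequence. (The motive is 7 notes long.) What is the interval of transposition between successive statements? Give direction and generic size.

With a 7-note motive the entries are C4, Bb3, Ab3, each down a 2nd from the previous.
C4 to Bb3 is down a 2nd.

down a 2nd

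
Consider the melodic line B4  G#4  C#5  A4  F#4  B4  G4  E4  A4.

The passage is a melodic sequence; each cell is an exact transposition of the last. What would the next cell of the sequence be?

F4 D4 G4

Taking 3-note groups, the heads are B4, A4, G4: the pattern moves down a 2nd.
From F4 the exact shape gives F4 D4 G4.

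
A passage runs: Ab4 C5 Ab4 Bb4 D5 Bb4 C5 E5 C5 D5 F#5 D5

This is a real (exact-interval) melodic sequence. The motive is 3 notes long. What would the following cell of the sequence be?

Taking 3-note groups, the heads are Ab4, Bb4, C5, D5: the pattern moves up a 2nd.
From E5 the exact shape gives E5 G#5 E5.

E5 G#5 E5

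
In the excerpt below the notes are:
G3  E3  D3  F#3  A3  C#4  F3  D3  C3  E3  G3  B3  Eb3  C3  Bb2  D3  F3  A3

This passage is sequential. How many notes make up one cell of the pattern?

6

There are 18 notes; a 6-note unit gives 3 cells:
G3 E3 D3 F#3 A3 C#4 | F3 D3 C3 E3 G3 B3 | Eb3 C3 Bb2 D3 F3 A3
Each cell is the previous one down a 2nd — so the unit is 6 notes.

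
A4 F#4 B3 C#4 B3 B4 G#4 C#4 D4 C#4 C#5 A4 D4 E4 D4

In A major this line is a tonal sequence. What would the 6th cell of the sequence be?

F#5 D5 G#4 A4 G#4

Taking 5-note groups, the heads are A4, B4, C#5: the pattern moves up a 2nd.
Extending up a 2nd: D5 → E5 → F#5.
Statement 6 starts on F#5 and keeps the same diatonic contour: F#5 D5 G#4 A4 G#4.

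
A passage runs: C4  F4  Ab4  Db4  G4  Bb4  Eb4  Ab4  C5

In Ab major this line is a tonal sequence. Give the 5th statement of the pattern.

G4 C5 Eb5

The 3-note cells begin on C4, Db4, Eb4 — each up a 2nd from the last.
Carrying on: F4 → G4.
From G4 the diatonic shape gives G4 C5 Eb5.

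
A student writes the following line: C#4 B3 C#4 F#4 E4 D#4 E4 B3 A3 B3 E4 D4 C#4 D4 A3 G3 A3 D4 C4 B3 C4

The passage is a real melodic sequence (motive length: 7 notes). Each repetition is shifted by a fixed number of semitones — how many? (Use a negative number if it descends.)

-2

Unit = 7 notes; the statements start on C#4, B3, A3, moving down a 2nd each time.
C#4→B3 is 59 − 61 = -2 semitones.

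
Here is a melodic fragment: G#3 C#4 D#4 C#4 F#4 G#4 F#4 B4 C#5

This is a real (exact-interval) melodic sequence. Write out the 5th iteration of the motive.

E5 A5 B5

Taking 3-note groups, the heads are G#3, C#4, F#4: the pattern moves up a 4th.
Carrying on: B4 → E5.
Statement 5 starts on E5 and keeps the same exact contour: E5 A5 B5.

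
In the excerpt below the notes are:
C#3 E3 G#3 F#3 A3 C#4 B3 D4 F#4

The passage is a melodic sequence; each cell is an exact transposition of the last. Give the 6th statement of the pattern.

D5 F5 A5

Taking 3-note groups, the heads are C#3, F#3, B3: the pattern moves up a 4th.
Continuing the starts: E4 → A4 → D5.
Statement 6 starts on D5 and keeps the same exact contour: D5 F5 A5.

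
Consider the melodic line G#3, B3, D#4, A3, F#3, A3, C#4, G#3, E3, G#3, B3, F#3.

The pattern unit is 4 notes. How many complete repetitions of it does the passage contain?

12 notes in groups of 4 gives 12/4 = 3 statements.
Starts: G#3, F#3, E3 — each down a 2nd.

3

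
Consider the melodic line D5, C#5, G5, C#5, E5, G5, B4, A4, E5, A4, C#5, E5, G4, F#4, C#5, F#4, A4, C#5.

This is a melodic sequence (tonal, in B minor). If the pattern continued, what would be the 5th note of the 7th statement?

The unit is 6 notes. Position-5 pitches of the 3 shown cells: E5, C#5, A4.
Each moves down a 3rd. Continuing: F#4 → D4 → B3 → G3.

G3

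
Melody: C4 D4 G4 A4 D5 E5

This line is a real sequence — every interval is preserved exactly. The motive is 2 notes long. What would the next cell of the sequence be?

The 2-note cells begin on C4, G4, D5 — each up a 5th from the last.
From A5 the exact shape gives A5 B5.

A5 B5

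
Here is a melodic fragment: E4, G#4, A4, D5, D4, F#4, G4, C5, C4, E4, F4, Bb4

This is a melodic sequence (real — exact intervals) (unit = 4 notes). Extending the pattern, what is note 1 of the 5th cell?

Ab3

With 4-note cells, note 1 of each statement runs E4, D4, C4.
Extending down a 2nd: Bb3 → Ab3.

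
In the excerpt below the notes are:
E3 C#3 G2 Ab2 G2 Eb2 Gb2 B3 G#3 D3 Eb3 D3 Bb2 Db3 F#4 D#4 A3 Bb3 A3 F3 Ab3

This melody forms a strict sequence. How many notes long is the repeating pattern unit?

7

21 notes total. Splitting into 3 groups of 7:
E3 C#3 G2 Ab2 G2 Eb2 Gb2 | B3 G#3 D3 Eb3 D3 Bb2 Db3 | F#4 D#4 A3 Bb3 A3 F3 Ab3
Every group is a transposition up a 5th of the one before; no shorter unit works.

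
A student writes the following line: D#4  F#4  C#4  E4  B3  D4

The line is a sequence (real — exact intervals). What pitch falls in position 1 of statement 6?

The unit is 2 notes. Position-1 pitches of the 3 shown cells: D#4, C#4, B3.
Each moves down a 2nd. Continuing: A3 → G3 → F3.

F3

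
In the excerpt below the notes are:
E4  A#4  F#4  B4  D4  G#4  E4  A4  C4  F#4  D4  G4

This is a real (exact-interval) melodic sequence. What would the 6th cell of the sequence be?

The 4-note cells begin on E4, D4, C4 — each down a 2nd from the last.
Carrying on: Bb3 → Ab3 → Gb3.
From Gb3 the exact shape gives Gb3 C4 Ab3 Db4.

Gb3 C4 Ab3 Db4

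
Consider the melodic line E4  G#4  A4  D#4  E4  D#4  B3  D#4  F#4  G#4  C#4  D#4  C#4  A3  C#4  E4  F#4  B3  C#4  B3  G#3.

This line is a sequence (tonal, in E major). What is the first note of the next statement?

The 7-note cells begin on E4, D#4, C#4 — each down a 2nd from the last.
One more step down a 2nd gives B3.

B3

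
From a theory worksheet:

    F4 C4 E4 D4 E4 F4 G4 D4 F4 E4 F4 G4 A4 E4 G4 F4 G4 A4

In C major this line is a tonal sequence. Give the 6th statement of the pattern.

The 6-note cells begin on F4, G4, A4 — each up a 2nd from the last.
Continuing the starts: B4 → C5 → D5.
So cell 6 is D5 A4 C5 B4 C5 D5.

D5 A4 C5 B4 C5 D5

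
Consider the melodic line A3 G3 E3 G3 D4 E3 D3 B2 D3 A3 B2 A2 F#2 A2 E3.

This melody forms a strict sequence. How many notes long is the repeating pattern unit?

Try groups of 5 (3 cells in 15 notes):
A3 G3 E3 G3 D4 | E3 D3 B2 D3 A3 | B2 A2 F#2 A2 E3
That's a consistent down a 4th shift per cell, and no other grouping gives one.

5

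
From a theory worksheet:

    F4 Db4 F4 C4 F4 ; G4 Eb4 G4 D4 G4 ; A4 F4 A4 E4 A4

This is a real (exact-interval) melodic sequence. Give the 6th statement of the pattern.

D#5 B4 D#5 A#4 D#5

Taking 5-note groups, the heads are F4, G4, A4: the pattern moves up a 2nd.
Carrying on: B4 → C#5 → D#5.
From D#5 the exact shape gives D#5 B4 D#5 A#4 D#5.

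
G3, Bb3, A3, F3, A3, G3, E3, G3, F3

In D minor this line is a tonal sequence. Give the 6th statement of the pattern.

With a 3-note motive the entries are G3, F3, E3, each down a 2nd from the previous.
Continuing the starts: D3 → C3 → Bb2.
So cell 6 is Bb2 D3 C3.

Bb2 D3 C3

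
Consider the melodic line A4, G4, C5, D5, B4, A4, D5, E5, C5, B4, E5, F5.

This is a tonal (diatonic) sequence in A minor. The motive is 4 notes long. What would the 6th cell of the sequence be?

The 4-note cells begin on A4, B4, C5 — each up a 2nd from the last.
Carrying on: D5 → E5 → F5.
Statement 6 starts on F5 and keeps the same diatonic contour: F5 E5 A5 B5.

F5 E5 A5 B5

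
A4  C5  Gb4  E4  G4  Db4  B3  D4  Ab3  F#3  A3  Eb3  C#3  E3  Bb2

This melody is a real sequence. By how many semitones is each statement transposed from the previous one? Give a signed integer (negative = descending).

-5

The 3-note cells begin on A4, E4, B3, F#3, C#3 — each down a 4th from the last.
A4→E4 is 64 − 69 = -5 semitones.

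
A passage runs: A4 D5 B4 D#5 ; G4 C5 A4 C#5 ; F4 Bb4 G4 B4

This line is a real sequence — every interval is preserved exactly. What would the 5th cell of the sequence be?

Db4 Gb4 Eb4 G4

Unit = 4 notes; the statements start on A4, G4, F4, moving down a 2nd each time.
Continuing the starts: Eb4 → Db4.
So cell 5 is Db4 Gb4 Eb4 G4.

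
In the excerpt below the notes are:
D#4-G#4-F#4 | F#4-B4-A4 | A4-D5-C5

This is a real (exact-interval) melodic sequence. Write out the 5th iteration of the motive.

With a 3-note motive the entries are D#4, F#4, A4, each up a 3rd from the previous.
Extending up a 3rd: C5 → Eb5.
So cell 5 is Eb5 Ab5 Gb5.

Eb5 Ab5 Gb5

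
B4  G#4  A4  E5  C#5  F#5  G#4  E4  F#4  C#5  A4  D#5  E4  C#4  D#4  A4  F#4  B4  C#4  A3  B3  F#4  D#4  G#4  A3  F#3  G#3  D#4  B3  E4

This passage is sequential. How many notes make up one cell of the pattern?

30 notes total. Splitting into 5 groups of 6:
B4 G#4 A4 E5 C#5 F#5 | G#4 E4 F#4 C#5 A4 D#5 | E4 C#4 D#4 A4 F#4 B4 | C#4 A3 B3 F#4 D#4 G#4 | A3 F#3 G#3 D#4 B3 E4
Every group is a transposition down a 3rd of the one before; no shorter unit works.

6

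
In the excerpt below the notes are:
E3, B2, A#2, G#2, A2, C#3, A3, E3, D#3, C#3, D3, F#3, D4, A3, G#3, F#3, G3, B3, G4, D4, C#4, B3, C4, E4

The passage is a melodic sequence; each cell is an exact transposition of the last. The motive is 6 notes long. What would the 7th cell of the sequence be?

Bb5 F5 E5 D5 Eb5 G5

The 6-note cells begin on E3, A3, D4, G4 — each up a 4th from the last.
Carrying on: C5 → F5 → Bb5.
From Bb5 the exact shape gives Bb5 F5 E5 D5 Eb5 G5.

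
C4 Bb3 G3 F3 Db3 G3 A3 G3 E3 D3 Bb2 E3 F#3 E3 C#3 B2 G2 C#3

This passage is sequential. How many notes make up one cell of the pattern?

6

There are 18 notes; a 6-note unit gives 3 cells:
C4 Bb3 G3 F3 Db3 G3 | A3 G3 E3 D3 Bb2 E3 | F#3 E3 C#3 B2 G2 C#3
That's a consistent down a 3rd shift per cell, and no other grouping gives one.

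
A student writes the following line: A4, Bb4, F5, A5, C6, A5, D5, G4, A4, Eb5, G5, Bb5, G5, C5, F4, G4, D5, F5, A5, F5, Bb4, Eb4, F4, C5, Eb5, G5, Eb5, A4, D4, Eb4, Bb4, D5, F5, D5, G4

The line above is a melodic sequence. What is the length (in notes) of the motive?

Try groups of 7 (5 cells in 35 notes):
A4 Bb4 F5 A5 C6 A5 D5 | G4 A4 Eb5 G5 Bb5 G5 C5 | F4 G4 D5 F5 A5 F5 Bb4 | Eb4 F4 C5 Eb5 G5 Eb5 A4 | D4 Eb4 Bb4 D5 F5 D5 G4
Every group is a transposition down a 2nd of the one before; no shorter unit works.

7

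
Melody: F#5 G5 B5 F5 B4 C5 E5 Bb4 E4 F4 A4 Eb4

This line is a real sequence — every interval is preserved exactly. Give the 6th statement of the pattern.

G2 Ab2 C3 Gb2

The 4-note cells begin on F#5, B4, E4 — each down a 5th from the last.
Continuing the starts: A3 → D3 → G2.
From G2 the exact shape gives G2 Ab2 C3 Gb2.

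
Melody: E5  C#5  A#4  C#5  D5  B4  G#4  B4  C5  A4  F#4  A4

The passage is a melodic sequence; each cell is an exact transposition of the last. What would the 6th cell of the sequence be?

With a 4-note motive the entries are E5, D5, C5, each down a 2nd from the previous.
Continuing the starts: Bb4 → Ab4 → Gb4.
Statement 6 starts on Gb4 and keeps the same exact contour: Gb4 Eb4 C4 Eb4.

Gb4 Eb4 C4 Eb4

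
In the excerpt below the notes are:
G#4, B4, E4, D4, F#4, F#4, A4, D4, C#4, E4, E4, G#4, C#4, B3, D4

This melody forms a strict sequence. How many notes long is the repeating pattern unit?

5

Try groups of 5 (3 cells in 15 notes):
G#4 B4 E4 D4 F#4 | F#4 A4 D4 C#4 E4 | E4 G#4 C#4 B3 D4
Each cell is the previous one down a 2nd — so the unit is 5 notes.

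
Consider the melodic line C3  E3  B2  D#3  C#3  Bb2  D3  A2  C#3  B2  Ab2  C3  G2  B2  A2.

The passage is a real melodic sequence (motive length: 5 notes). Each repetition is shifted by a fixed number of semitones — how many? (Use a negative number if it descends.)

Unit = 5 notes; the statements start on C3, Bb2, Ab2, moving down a 2nd each time.
C3→Bb2 is 46 − 48 = -2 semitones.

-2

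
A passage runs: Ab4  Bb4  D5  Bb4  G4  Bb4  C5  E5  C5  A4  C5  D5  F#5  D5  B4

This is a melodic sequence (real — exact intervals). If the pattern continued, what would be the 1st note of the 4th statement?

Grouping in 5s, the 1st note of each cell is Ab4, Bb4, C5.
From C5, up a 2nd gives D5.

D5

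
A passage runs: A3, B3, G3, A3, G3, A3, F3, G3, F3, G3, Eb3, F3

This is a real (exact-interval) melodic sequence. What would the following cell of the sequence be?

The 4-note cells begin on A3, G3, F3 — each down a 2nd from the last.
Statement 4 starts on Eb3 and keeps the same exact contour: Eb3 F3 Db3 Eb3.

Eb3 F3 Db3 Eb3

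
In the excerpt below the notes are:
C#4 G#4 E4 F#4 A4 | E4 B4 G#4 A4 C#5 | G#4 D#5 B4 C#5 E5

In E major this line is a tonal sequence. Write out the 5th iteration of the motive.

Unit = 5 notes; the statements start on C#4, E4, G#4, moving up a 3rd each time.
Carrying on: B4 → D#5.
So cell 5 is D#5 A5 F#5 G#5 B5.

D#5 A5 F#5 G#5 B5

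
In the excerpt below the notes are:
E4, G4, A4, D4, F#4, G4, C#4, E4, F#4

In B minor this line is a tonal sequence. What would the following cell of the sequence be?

Unit = 3 notes; the statements start on E4, D4, C#4, moving down a 2nd each time.
Statement 4 starts on B3 and keeps the same diatonic contour: B3 D4 E4.

B3 D4 E4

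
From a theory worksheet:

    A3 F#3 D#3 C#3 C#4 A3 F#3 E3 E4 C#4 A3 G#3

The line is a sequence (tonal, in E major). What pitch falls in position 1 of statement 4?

G#4

The unit is 4 notes. Position-1 pitches of the 3 shown cells: A3, C#4, E4.
One more up a 3rd gives G#4.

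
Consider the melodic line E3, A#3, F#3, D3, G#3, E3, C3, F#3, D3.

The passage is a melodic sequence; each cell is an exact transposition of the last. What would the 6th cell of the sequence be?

Gb2 C3 Ab2

The 3-note cells begin on E3, D3, C3 — each down a 2nd from the last.
Carrying on: Bb2 → Ab2 → Gb2.
From Gb2 the exact shape gives Gb2 C3 Ab2.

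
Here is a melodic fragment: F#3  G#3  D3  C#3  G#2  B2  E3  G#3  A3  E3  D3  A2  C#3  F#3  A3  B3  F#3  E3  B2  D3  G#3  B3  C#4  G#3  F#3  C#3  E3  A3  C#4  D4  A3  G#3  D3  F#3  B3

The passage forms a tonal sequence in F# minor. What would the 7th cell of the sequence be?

Taking 7-note groups, the heads are F#3, G#3, A3, B3, C#4: the pattern moves up a 2nd.
Continuing the starts: D4 → E4.
From E4 the diatonic shape gives E4 F#4 C#4 B3 F#3 A3 D4.

E4 F#4 C#4 B3 F#3 A3 D4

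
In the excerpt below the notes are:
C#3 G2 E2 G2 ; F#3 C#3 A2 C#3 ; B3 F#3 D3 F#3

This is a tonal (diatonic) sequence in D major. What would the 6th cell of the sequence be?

D5 A4 F#4 A4

The 4-note cells begin on C#3, F#3, B3 — each up a 4th from the last.
Extending up a 4th: E4 → A4 → D5.
So cell 6 is D5 A4 F#4 A4.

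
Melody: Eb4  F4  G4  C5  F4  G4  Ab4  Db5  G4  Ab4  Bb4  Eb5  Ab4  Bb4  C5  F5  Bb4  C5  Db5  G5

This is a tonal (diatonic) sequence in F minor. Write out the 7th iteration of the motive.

Db5 Eb5 F5 Bb5

Unit = 4 notes; the statements start on Eb4, F4, G4, Ab4, Bb4, moving up a 2nd each time.
Continuing the starts: C5 → Db5.
From Db5 the diatonic shape gives Db5 Eb5 F5 Bb5.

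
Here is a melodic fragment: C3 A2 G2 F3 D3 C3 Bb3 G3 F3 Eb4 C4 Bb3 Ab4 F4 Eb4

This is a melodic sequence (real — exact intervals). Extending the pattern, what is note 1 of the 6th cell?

Db5

Grouping in 3s, the 1st note of each cell is C3, F3, Bb3, Eb4, Ab4.
One more up a 4th gives Db5.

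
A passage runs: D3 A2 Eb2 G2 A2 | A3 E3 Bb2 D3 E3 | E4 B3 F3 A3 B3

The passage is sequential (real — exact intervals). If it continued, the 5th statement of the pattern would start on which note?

Unit = 5 notes; the statements start on D3, A3, E4, moving up a 5th each time.
Continuing: B4 → F#5. Statement 5 starts on F#5.

F#5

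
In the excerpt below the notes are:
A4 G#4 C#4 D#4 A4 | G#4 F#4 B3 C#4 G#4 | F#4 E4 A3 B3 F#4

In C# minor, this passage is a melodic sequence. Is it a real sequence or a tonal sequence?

Every note is diatonic to C# minor.
Cell 1 has -1 semitones from note 1 to 2, but cell 2 has -2 — the interval quality changes while the contour stays the same, which is the hallmark of a tonal sequence.

tonal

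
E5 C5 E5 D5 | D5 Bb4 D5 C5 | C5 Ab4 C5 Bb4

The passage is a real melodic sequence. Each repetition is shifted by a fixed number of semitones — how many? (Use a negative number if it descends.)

-2

Taking 4-note groups, the heads are E5, D5, C5: the pattern moves down a 2nd.
E5→D5 is 74 − 76 = -2 semitones.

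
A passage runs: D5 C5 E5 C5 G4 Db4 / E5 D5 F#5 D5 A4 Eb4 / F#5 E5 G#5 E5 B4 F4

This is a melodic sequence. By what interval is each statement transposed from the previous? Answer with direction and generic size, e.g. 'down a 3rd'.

up a 2nd

Taking 6-note groups, the heads are D5, E5, F#5: the pattern moves up a 2nd.
From D5 to E5: up a 2nd.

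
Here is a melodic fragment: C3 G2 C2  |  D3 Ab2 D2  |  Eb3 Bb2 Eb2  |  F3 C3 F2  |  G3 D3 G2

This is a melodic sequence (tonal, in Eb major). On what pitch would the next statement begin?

Ab3

The 3-note cells begin on C3, D3, Eb3, F3, G3 — each up a 2nd from the last.
The next head, up a 2nd from G3, is Ab3.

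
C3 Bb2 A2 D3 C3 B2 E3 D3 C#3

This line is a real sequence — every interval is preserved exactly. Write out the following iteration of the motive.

The 3-note cells begin on C3, D3, E3 — each up a 2nd from the last.
Statement 4 starts on F#3 and keeps the same exact contour: F#3 E3 D#3.

F#3 E3 D#3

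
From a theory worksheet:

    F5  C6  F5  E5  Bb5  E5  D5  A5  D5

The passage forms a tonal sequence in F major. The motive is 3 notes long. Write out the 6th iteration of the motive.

A4 E5 A4

The 3-note cells begin on F5, E5, D5 — each down a 2nd from the last.
Continuing the starts: C5 → Bb4 → A4.
From A4 the diatonic shape gives A4 E5 A4.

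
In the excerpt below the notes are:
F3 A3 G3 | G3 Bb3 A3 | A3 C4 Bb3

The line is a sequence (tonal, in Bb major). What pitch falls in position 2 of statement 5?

Eb4

With 3-note cells, note 2 of each statement runs A3, Bb3, C4.
Each moves up a 2nd. Continuing: D4 → Eb4.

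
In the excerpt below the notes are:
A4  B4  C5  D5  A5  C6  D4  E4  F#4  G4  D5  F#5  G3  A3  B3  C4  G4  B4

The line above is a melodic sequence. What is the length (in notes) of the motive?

There are 18 notes; a 6-note unit gives 3 cells:
A4 B4 C5 D5 A5 C6 | D4 E4 F#4 G4 D5 F#5 | G3 A3 B3 C4 G4 B4
Each cell is the previous one down a 5th — so the unit is 6 notes.

6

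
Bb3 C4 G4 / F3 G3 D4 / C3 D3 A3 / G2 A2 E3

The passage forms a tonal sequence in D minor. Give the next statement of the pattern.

D2 E2 Bb2

Unit = 3 notes; the statements start on Bb3, F3, C3, G2, moving down a 4th each time.
Statement 5 starts on D2 and keeps the same diatonic contour: D2 E2 Bb2.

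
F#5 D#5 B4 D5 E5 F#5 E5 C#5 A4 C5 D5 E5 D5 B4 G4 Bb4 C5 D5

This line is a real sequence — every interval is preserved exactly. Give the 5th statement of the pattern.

Bb4 G4 Eb4 Gb4 Ab4 Bb4

With a 6-note motive the entries are F#5, E5, D5, each down a 2nd from the previous.
Continuing the starts: C5 → Bb4.
From Bb4 the exact shape gives Bb4 G4 Eb4 Gb4 Ab4 Bb4.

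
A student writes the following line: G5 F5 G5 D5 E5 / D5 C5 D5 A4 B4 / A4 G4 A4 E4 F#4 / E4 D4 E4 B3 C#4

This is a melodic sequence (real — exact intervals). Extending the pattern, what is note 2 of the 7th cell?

B2

The unit is 5 notes. Position-2 pitches of the 4 shown cells: F5, C5, G4, D4.
Extending down a 4th: A3 → E3 → B2.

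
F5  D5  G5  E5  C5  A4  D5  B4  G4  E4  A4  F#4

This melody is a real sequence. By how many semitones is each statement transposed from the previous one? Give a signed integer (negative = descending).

Unit = 4 notes; the statements start on F5, C5, G4, moving down a 4th each time.
Counting half-steps from F5 to C5: -5.

-5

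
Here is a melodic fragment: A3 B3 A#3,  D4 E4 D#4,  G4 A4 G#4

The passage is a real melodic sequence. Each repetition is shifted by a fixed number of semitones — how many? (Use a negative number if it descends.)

Unit = 3 notes; the statements start on A3, D4, G4, moving up a 4th each time.
A3→D4 is 62 − 57 = 5 semitones.

5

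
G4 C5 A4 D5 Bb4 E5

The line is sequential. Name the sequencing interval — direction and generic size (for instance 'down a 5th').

Taking 2-note groups, the heads are G4, A4, Bb4: the pattern moves up a 2nd.
G4 to A4 is up a 2nd.

up a 2nd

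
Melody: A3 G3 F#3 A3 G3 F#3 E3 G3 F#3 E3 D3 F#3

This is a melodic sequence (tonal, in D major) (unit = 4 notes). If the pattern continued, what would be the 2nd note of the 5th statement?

C#3

The unit is 4 notes. Position-2 pitches of the 3 shown cells: G3, F#3, E3.
Each moves down a 2nd. Continuing: D3 → C#3.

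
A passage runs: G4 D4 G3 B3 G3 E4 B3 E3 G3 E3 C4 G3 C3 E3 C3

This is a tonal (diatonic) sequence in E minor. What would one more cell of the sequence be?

With a 5-note motive the entries are G4, E4, C4, each down a 3rd from the previous.
From A3 the diatonic shape gives A3 E3 A2 C3 A2.

A3 E3 A2 C3 A2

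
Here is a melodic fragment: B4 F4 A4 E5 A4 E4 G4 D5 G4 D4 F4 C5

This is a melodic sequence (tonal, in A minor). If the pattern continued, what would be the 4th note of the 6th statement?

The unit is 4 notes. Position-4 pitches of the 3 shown cells: E5, D5, C5.
Each moves down a 2nd. Continuing: B4 → A4 → G4.

G4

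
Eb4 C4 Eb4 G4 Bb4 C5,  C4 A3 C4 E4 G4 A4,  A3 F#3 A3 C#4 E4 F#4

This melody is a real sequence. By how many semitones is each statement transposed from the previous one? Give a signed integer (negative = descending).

-3

With a 6-note motive the entries are Eb4, C4, A3, each down a 3rd from the previous.
Eb4→C4 is 60 − 63 = -3 semitones.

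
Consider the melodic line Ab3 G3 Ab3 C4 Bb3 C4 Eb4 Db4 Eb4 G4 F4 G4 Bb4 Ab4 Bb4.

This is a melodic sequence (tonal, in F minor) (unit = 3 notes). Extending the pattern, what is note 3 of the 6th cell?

Grouping in 3s, the 3rd note of each cell is Ab3, C4, Eb4, G4, Bb4.
Each moves up a 3rd; the next is Db5.

Db5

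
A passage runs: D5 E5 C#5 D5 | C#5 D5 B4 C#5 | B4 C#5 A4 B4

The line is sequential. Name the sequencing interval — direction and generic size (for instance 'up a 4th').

The 4-note cells begin on D5, C#5, B4 — each down a 2nd from the last.
D5 to C#5 is down a 2nd.

down a 2nd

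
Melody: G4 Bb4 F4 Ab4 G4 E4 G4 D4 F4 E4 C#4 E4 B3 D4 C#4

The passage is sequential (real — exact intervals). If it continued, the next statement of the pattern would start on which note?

Taking 5-note groups, the heads are G4, E4, C#4: the pattern moves down a 3rd.
One more step down a 3rd gives A#3.

A#3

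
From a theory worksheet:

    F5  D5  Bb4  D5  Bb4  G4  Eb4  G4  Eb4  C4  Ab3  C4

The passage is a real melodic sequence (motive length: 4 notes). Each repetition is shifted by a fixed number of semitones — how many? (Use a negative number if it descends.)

-7

Taking 4-note groups, the heads are F5, Bb4, Eb4: the pattern moves down a 5th.
F5→Bb4 is 70 − 77 = -7 semitones.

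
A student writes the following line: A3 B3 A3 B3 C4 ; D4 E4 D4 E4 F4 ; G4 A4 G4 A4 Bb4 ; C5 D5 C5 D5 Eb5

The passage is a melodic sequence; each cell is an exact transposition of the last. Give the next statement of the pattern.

Taking 5-note groups, the heads are A3, D4, G4, C5: the pattern moves up a 4th.
Statement 5 starts on F5 and keeps the same exact contour: F5 G5 F5 G5 Ab5.

F5 G5 F5 G5 Ab5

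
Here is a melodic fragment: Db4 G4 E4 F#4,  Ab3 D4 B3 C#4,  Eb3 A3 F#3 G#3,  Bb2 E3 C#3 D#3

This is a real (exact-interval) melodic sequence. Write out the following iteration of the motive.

F2 B2 G#2 A#2

The 4-note cells begin on Db4, Ab3, Eb3, Bb2 — each down a 4th from the last.
From F2 the exact shape gives F2 B2 G#2 A#2.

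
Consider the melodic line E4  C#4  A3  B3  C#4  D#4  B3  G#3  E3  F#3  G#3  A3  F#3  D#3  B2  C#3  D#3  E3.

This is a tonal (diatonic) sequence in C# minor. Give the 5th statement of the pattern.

G#2 E2 C#2 D#2 E2 F#2

The 6-note cells begin on E4, B3, F#3 — each down a 4th from the last.
Carrying on: C#3 → G#2.
Statement 5 starts on G#2 and keeps the same diatonic contour: G#2 E2 C#2 D#2 E2 F#2.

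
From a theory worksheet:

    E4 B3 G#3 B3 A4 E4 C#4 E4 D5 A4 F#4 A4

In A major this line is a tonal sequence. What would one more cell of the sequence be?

Unit = 4 notes; the statements start on E4, A4, D5, moving up a 4th each time.
Statement 4 starts on G#5 and keeps the same diatonic contour: G#5 D5 B4 D5.

G#5 D5 B4 D5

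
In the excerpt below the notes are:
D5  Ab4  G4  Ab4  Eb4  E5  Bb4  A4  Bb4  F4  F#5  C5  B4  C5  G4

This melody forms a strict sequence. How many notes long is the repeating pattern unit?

Try groups of 5 (3 cells in 15 notes):
D5 Ab4 G4 Ab4 Eb4 | E5 Bb4 A4 Bb4 F4 | F#5 C5 B4 C5 G4
Every group is a transposition up a 2nd of the one before; no shorter unit works.

5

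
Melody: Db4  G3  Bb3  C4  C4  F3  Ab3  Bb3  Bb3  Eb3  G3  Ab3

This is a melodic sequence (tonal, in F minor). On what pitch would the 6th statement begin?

F3

The 4-note cells begin on Db4, C4, Bb3 — each down a 2nd from the last.
Extending the heads down a 2nd: Ab3 → G3 → F3.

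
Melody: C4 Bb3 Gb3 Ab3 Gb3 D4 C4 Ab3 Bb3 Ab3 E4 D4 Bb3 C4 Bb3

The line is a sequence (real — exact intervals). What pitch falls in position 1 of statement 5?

Grouping in 5s, the 1st note of each cell is C4, D4, E4.
Each moves up a 2nd. Continuing: F#4 → G#4.

G#4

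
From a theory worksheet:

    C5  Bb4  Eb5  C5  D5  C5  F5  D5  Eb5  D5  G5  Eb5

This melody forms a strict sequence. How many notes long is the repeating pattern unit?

There are 12 notes; a 4-note unit gives 3 cells:
C5 Bb4 Eb5 C5 | D5 C5 F5 D5 | Eb5 D5 G5 Eb5
That's a consistent up a 2nd shift per cell, and no other grouping gives one.

4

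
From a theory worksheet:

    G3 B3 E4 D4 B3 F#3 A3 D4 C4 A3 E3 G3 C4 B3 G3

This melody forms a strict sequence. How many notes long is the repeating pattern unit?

5

15 notes total. Splitting into 3 groups of 5:
G3 B3 E4 D4 B3 | F#3 A3 D4 C4 A3 | E3 G3 C4 B3 G3
That's a consistent down a 2nd shift per cell, and no other grouping gives one.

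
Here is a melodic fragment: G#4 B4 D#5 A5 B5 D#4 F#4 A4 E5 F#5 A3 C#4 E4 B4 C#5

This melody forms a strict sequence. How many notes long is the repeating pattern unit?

5

15 notes total. Splitting into 3 groups of 5:
G#4 B4 D#5 A5 B5 | D#4 F#4 A4 E5 F#5 | A3 C#4 E4 B4 C#5
Each cell is the previous one down a 4th — so the unit is 5 notes.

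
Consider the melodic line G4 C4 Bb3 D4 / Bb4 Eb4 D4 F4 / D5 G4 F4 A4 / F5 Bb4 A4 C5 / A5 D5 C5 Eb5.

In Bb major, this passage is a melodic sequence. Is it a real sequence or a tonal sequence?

tonal

Every note is diatonic to Bb major.
Cell 1 has -2 semitones from note 2 to 3, but cell 2 has -1 — the interval quality changes while the contour stays the same, which is the hallmark of a tonal sequence.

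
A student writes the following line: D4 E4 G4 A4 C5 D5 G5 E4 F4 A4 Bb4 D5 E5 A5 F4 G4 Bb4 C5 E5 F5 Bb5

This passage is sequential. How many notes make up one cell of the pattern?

Try groups of 7 (3 cells in 21 notes):
D4 E4 G4 A4 C5 D5 G5 | E4 F4 A4 Bb4 D5 E5 A5 | F4 G4 Bb4 C5 E5 F5 Bb5
Every group is a transposition up a 2nd of the one before; no shorter unit works.

7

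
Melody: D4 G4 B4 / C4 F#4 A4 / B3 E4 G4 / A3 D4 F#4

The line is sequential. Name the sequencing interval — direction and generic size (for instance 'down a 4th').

The 3-note cells begin on D4, C4, B3, A3 — each down a 2nd from the last.
From D4 to C4: down a 2nd.

down a 2nd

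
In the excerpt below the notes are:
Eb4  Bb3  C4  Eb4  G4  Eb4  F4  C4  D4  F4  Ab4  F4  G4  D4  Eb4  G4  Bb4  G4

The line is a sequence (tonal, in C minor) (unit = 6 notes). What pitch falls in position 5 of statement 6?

The unit is 6 notes. Position-5 pitches of the 3 shown cells: G4, Ab4, Bb4.
Extending up a 2nd: C5 → D5 → Eb5.

Eb5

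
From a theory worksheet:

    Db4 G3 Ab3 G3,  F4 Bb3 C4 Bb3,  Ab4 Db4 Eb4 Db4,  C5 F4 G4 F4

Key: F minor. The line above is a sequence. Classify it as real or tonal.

tonal

Every note is diatonic to F minor.
Cell 1 has -6 semitones from note 1 to 2, but cell 2 has -7 — the interval quality changes while the contour stays the same, which is the hallmark of a tonal sequence.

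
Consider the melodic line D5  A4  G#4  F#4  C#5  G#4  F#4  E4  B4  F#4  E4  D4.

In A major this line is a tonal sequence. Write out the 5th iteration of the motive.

Unit = 4 notes; the statements start on D5, C#5, B4, moving down a 2nd each time.
Extending down a 2nd: A4 → G#4.
So cell 5 is G#4 D4 C#4 B3.

G#4 D4 C#4 B3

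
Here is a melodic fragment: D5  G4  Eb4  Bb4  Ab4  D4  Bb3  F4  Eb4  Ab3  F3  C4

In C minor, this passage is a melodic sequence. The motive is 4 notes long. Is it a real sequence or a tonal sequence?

Every note is diatonic to C minor.
Cell 1 has -7 semitones from note 1 to 2, but cell 2 has -6 — the interval quality changes while the contour stays the same, which is the hallmark of a tonal sequence.

tonal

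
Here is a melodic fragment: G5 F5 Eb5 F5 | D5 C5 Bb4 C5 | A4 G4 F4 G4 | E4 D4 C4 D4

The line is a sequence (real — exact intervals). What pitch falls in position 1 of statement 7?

C#3

Grouping in 4s, the 1st note of each cell is G5, D5, A4, E4.
Extending down a 4th: B3 → F#3 → C#3.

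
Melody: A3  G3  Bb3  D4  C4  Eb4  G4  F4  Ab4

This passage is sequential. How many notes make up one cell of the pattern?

Try groups of 3 (3 cells in 9 notes):
A3 G3 Bb3 | D4 C4 Eb4 | G4 F4 Ab4
Each cell is the previous one up a 4th — so the unit is 3 notes.

3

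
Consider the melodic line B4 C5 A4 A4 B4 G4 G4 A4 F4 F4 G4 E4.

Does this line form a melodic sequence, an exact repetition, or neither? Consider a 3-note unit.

sequence

Each 3-note cell is the previous one transposed down a 2nd.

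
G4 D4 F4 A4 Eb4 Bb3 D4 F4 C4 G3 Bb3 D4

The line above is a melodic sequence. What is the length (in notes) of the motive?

4

12 notes total. Splitting into 3 groups of 4:
G4 D4 F4 A4 | Eb4 Bb3 D4 F4 | C4 G3 Bb3 D4
Each cell is the previous one down a 3rd — so the unit is 4 notes.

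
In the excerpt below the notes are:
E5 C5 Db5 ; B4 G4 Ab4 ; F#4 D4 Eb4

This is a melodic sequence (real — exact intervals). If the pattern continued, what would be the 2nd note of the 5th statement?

With 3-note cells, note 2 of each statement runs C5, G4, D4.
Carrying that down a 4th forward: A3 → E3.

E3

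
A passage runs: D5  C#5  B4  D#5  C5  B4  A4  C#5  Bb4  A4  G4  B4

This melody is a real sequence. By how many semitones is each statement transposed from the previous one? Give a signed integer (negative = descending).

-2

The 4-note cells begin on D5, C5, Bb4 — each down a 2nd from the last.
D5 to C5 spans -2 semitones.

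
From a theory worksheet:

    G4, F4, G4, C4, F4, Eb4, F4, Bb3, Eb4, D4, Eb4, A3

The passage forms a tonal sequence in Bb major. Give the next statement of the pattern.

Unit = 4 notes; the statements start on G4, F4, Eb4, moving down a 2nd each time.
So cell 4 is D4 C4 D4 G3.

D4 C4 D4 G3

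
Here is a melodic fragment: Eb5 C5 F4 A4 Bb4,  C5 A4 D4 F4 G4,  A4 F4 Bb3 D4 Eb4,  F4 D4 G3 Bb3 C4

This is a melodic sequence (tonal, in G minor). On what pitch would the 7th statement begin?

G3

Taking 5-note groups, the heads are Eb5, C5, A4, F4: the pattern moves down a 3rd.
Continuing: D4 → Bb3 → G3. Statement 7 starts on G3.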